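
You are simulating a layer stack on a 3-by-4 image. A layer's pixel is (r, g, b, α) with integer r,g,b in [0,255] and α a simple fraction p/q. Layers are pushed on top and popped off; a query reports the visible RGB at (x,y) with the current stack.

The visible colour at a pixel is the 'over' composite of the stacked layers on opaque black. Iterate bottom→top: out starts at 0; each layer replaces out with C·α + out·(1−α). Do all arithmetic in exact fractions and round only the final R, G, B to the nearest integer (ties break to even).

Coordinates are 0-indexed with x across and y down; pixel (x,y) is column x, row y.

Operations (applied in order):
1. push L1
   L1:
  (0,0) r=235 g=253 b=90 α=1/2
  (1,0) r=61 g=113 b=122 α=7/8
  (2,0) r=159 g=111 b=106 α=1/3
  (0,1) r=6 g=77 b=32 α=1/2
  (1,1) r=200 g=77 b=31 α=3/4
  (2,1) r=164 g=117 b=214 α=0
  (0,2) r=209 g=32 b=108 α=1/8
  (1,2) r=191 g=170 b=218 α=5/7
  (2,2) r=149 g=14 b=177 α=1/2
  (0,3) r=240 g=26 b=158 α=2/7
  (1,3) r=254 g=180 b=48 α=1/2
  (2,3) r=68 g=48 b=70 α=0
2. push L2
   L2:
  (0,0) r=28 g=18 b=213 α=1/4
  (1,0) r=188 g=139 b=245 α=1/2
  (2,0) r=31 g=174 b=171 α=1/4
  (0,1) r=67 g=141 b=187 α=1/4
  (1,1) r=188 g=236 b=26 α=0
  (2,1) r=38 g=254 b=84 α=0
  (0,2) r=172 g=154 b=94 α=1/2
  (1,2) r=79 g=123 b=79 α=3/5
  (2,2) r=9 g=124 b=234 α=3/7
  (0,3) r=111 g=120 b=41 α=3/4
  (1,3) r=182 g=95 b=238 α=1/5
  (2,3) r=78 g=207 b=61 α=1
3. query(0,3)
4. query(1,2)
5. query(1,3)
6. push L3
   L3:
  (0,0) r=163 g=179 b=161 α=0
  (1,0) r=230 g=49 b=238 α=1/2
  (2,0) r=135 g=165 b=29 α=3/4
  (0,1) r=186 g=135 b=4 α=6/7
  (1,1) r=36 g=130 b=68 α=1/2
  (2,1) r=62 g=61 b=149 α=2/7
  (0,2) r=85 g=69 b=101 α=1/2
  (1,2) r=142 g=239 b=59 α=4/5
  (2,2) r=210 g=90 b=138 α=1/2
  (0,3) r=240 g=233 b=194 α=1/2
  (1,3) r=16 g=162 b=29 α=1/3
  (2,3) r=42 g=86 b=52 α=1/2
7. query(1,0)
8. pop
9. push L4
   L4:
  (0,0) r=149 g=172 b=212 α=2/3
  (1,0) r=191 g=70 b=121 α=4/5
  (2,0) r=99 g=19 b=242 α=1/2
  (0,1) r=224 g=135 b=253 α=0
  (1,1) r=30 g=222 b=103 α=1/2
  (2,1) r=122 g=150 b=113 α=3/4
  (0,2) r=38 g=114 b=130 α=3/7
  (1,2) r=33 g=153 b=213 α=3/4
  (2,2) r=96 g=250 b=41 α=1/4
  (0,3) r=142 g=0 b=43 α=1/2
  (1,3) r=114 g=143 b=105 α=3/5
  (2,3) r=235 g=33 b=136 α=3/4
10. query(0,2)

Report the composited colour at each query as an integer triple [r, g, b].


at x=0,y=3 over L1,L2:
after L1 α=2/7: [480/7, 52/7, 316/7]
after L2 α=3/4: [2811/28, 643/7, 1177/28]
rounded: [100, 92, 42]

(1,2) stack=L1,L2; from [0,0,0]:
after L1 α=5/7: [955/7, 850/7, 1090/7]
after L2 α=3/5: [3569/35, 4283/35, 3839/35]
rounded: [102, 122, 110]

query (1,3) [L1,L2] — begin 0,0,0
+L1 (α=1/2) → [127, 90, 24]
+L2 (α=1/5) → [138, 91, 334/5]
= [138, 91, 67]

at x=1,y=0 over L1,L2,L3:
L1 α=7/8: [427/8, 791/8, 427/4]
L2 α=1/2: [1931/16, 1903/16, 1407/8]
L3 α=1/2: [5611/32, 2687/32, 3311/16]
→ [175, 84, 207]

at x=0,y=2 over L1,L2,L4:
+L1 (α=1/8) → [209/8, 4, 27/2]
+L2 (α=1/2) → [1585/16, 79, 215/4]
+L4 (α=3/7) → [2041/28, 94, 605/7]
→ [73, 94, 86]


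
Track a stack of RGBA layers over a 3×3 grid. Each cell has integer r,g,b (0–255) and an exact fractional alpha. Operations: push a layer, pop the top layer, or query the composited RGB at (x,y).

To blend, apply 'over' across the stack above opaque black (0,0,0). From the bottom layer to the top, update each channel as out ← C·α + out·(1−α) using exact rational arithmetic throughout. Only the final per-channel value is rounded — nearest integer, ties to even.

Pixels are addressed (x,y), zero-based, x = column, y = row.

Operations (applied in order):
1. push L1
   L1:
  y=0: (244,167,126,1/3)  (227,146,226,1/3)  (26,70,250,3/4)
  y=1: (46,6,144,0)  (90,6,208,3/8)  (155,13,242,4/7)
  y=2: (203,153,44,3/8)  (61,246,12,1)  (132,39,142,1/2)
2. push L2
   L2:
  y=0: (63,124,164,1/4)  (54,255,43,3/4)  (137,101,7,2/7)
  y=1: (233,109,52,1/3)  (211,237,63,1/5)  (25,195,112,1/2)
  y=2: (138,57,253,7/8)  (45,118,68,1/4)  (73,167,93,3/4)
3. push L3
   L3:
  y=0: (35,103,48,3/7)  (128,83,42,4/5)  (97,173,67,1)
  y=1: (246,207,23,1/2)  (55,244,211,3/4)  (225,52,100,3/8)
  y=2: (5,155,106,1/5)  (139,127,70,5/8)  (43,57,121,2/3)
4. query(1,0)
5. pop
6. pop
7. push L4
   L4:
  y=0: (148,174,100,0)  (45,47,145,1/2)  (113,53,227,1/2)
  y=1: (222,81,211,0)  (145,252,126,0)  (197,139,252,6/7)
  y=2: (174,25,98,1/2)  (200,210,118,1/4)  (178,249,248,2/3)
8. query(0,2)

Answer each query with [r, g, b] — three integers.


query (1,0) [L1,L2,L3] — begin 0,0,0
L1 α=1/3: [227/3, 146/3, 226/3]
L2 α=3/4: [713/12, 2441/12, 613/12]
L3 α=4/5: [6857/60, 1285/12, 2629/60]
rounded: [114, 107, 44]

(0,2) stack=L1,L4; from [0,0,0]:
L1 α=3/8: [609/8, 459/8, 33/2]
L4 α=1/2: [2001/16, 659/16, 229/4]
= [125, 41, 57]


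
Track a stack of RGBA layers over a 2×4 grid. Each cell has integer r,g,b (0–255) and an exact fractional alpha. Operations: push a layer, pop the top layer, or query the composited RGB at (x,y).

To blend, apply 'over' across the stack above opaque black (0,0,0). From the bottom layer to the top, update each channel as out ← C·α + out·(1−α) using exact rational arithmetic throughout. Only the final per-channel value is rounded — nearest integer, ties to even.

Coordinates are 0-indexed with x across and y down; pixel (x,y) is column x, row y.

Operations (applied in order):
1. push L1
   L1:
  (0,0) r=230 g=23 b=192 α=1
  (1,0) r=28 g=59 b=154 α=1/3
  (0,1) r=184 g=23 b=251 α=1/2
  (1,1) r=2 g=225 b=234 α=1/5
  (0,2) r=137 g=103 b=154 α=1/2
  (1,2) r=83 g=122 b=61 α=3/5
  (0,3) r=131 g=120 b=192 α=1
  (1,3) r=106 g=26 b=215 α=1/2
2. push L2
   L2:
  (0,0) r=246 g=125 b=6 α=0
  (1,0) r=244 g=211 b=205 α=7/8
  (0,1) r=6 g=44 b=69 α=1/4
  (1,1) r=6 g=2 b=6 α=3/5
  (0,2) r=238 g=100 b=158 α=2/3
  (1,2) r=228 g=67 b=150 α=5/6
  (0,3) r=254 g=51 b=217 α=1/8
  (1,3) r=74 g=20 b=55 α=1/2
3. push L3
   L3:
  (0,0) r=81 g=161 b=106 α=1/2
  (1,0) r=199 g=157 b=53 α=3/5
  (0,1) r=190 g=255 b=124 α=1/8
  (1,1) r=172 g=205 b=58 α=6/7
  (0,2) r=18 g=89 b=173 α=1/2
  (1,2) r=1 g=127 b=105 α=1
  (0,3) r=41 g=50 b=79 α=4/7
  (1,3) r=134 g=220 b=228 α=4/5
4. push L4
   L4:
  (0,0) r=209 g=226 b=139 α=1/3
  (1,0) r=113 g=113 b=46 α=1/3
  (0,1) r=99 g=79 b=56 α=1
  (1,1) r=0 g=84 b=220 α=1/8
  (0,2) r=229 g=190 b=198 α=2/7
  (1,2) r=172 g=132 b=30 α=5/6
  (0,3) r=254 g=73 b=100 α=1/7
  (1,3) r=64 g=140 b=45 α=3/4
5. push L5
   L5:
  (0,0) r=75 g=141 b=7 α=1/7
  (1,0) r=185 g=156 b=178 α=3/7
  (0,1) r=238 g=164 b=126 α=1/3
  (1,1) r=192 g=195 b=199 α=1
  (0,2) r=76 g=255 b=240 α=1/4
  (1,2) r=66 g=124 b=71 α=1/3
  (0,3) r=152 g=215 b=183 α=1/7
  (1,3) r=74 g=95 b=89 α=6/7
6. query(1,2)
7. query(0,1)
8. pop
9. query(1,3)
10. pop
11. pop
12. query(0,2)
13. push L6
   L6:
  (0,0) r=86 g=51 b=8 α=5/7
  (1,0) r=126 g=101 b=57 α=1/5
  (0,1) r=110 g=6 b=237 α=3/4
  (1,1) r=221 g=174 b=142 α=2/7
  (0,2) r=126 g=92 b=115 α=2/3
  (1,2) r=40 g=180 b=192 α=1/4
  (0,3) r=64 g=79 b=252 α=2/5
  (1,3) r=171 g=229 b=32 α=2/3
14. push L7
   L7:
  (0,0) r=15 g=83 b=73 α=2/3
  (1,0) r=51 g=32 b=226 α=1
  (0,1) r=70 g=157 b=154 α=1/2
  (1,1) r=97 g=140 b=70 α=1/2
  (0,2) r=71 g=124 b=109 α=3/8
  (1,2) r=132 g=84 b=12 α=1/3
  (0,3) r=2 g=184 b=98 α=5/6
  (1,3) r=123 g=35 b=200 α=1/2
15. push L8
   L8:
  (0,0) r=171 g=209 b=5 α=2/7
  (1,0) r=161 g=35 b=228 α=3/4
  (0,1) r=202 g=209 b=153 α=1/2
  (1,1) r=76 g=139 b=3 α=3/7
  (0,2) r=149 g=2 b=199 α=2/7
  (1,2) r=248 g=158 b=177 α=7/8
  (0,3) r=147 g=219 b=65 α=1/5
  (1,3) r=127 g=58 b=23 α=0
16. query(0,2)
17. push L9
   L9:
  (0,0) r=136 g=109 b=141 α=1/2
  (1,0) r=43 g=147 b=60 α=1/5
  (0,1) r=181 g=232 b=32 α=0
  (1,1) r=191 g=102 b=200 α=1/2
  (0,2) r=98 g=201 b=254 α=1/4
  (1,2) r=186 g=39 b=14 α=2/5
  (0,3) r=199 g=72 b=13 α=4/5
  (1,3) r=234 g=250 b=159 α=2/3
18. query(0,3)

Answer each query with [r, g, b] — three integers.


(1,2) stack=L1,L2,L3,L4,L5; from [0,0,0]:
after L1 α=3/5: [249/5, 366/5, 183/5]
after L2 α=5/6: [1983/10, 2041/30, 1311/10]
after L3 α=1: [1, 127, 105]
after L4 α=5/6: [287/2, 787/6, 85/2]
after L5 α=1/3: [353/3, 1159/9, 52]
rounded: [118, 129, 52]

at x=0,y=1 over L1,L2,L3,L4,L5:
after L1 α=1/2: [92, 23/2, 251/2]
after L2 α=1/4: [141/2, 157/8, 891/8]
after L3 α=1/8: [1367/16, 3139/64, 7229/64]
after L4 α=1: [99, 79, 56]
after L5 α=1/3: [436/3, 322/3, 238/3]
rounded: [145, 107, 79]

query (1,3) [L1,L2,L3,L4] — begin 0,0,0
after L1 α=1/2: [53, 13, 215/2]
after L2 α=1/2: [127/2, 33/2, 325/4]
after L3 α=4/5: [1199/10, 1793/10, 3973/20]
after L4 α=3/4: [3119/40, 5993/40, 6673/80]
→ [78, 150, 83]

at x=0,y=2 over L1,L2:
after L1 α=1/2: [137/2, 103/2, 77]
after L2 α=2/3: [363/2, 503/6, 131]
→ [182, 84, 131]

query (0,2) [L1,L2,L6,L7,L8] — begin 0,0,0
L1 α=1/2: [137/2, 103/2, 77]
L2 α=2/3: [363/2, 503/6, 131]
L6 α=2/3: [289/2, 1607/18, 361/3]
L7 α=3/8: [1871/16, 14731/144, 1393/12]
L8 α=2/7: [14123/112, 74231/1008, 11741/84]
→ [126, 74, 140]

at x=0,y=3 over L1,L2,L6,L7,L8,L9:
after L1 α=1: [131, 120, 192]
after L2 α=1/8: [1171/8, 891/8, 1561/8]
after L6 α=2/5: [4537/40, 3937/40, 1743/8]
after L7 α=5/6: [4937/240, 13579/80, 5663/48]
after L8 α=1/5: [13757/300, 17959/100, 6443/60]
after L9 α=4/5: [252557/1500, 46759/500, 9563/300]
→ [168, 94, 32]


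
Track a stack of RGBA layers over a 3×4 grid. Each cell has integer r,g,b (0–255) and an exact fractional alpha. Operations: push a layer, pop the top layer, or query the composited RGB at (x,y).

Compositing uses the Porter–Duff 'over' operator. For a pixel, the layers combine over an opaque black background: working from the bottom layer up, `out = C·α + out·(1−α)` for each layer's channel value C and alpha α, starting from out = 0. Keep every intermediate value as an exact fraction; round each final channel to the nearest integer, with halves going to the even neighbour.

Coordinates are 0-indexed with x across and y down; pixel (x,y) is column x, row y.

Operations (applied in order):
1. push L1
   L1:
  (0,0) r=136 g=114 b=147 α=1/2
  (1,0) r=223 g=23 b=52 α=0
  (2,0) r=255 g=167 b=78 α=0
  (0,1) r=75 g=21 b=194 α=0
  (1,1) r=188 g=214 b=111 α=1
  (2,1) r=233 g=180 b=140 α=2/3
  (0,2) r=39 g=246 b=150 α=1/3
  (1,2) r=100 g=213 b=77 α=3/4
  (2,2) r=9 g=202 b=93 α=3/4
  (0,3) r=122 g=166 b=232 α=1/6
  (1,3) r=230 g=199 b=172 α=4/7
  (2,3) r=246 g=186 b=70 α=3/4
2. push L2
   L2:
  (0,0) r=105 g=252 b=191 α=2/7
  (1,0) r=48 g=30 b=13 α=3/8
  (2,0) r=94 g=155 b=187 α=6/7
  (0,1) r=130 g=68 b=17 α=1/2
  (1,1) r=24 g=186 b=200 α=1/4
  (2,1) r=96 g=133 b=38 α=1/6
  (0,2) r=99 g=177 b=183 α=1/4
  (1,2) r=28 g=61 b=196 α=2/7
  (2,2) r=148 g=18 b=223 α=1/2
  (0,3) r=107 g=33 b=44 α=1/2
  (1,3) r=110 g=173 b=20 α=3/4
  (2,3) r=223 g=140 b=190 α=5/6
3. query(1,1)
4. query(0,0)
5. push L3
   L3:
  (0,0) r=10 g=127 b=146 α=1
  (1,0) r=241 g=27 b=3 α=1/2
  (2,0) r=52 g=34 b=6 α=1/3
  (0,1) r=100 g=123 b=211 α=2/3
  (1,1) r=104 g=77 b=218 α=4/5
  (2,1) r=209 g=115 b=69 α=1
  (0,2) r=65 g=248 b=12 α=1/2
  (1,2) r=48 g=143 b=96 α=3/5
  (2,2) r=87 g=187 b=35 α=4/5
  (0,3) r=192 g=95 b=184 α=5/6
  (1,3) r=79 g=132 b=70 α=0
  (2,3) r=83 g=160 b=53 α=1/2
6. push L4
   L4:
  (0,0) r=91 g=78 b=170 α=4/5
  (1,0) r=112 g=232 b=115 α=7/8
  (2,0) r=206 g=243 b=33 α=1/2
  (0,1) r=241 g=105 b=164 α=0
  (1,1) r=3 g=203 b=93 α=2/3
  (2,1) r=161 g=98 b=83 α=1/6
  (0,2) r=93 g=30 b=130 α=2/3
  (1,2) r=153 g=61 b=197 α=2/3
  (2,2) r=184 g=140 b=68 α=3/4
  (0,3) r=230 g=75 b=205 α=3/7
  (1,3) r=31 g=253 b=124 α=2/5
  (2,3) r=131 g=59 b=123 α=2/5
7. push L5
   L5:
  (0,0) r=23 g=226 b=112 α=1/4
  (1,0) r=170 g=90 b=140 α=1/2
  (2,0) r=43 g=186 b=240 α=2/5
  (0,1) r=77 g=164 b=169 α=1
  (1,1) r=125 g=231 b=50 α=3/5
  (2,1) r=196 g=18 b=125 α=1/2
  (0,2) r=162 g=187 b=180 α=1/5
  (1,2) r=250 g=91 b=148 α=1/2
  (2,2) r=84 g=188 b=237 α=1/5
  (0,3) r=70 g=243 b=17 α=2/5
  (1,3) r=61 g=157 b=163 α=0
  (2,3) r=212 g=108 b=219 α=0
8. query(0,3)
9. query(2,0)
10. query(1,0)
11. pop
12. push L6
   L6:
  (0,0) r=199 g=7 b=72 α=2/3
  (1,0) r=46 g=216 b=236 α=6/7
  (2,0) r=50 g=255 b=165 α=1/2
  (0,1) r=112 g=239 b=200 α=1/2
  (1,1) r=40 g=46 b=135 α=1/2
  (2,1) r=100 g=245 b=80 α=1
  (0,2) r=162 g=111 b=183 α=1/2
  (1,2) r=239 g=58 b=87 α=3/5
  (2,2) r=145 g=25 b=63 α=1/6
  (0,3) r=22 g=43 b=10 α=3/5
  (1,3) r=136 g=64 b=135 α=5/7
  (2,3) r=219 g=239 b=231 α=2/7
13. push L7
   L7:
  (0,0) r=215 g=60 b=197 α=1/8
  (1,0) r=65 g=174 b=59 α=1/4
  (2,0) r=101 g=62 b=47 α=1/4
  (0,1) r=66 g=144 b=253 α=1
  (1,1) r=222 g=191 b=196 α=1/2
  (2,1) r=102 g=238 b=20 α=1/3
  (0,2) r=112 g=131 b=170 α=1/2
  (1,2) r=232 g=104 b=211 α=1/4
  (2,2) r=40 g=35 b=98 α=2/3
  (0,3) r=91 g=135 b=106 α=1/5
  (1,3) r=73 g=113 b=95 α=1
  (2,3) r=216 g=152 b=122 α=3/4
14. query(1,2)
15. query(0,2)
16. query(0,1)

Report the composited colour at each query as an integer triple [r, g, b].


at x=1,y=1 over L1,L2:
L1 α=1: [188, 214, 111]
L2 α=1/4: [147, 207, 533/4]
rounded: [147, 207, 133]

at x=0,y=0 over L1,L2:
+L1 (α=1/2) → [68, 57, 147/2]
+L2 (α=2/7) → [550/7, 789/7, 1499/14]
= [79, 113, 107]

at x=0,y=3 over L1,L2,L3,L4,L5:
+L1 (α=1/6) → [61/3, 83/3, 116/3]
+L2 (α=1/2) → [191/3, 91/3, 124/3]
+L3 (α=5/6) → [3071/18, 758/9, 1442/9]
+L4 (α=3/7) → [12352/63, 5057/63, 11303/63]
+L5 (α=2/5) → [15292/105, 15263/105, 12017/105]
rounded: [146, 145, 114]

query (2,0) [L1,L2,L3,L4,L5] — begin 0,0,0
L1 α=0: [0, 0, 0]
L2 α=6/7: [564/7, 930/7, 1122/7]
L3 α=1/3: [1492/21, 2098/21, 762/7]
L4 α=1/2: [2909/21, 7201/42, 993/14]
L5 α=2/5: [3511/35, 12409/70, 9699/70]
rounded: [100, 177, 139]

(1,0) stack=L1,L2,L3,L4,L5; from [0,0,0]:
after L1 α=0: [0, 0, 0]
after L2 α=3/8: [18, 45/4, 39/8]
after L3 α=1/2: [259/2, 153/8, 63/16]
after L4 α=7/8: [1827/16, 13145/64, 12943/128]
after L5 α=1/2: [4547/32, 18905/128, 30863/256]
→ [142, 148, 121]

query (1,2) [L1,L2,L3,L4,L6,L7] — begin 0,0,0
L1 α=3/4: [75, 639/4, 231/4]
L2 α=2/7: [431/7, 3683/28, 389/4]
L3 α=3/5: [374/7, 9689/70, 193/2]
L4 α=2/3: [2516/21, 18229/210, 327/2]
L6 α=3/5: [20089/105, 36499/525, 588/5]
L7 α=1/4: [28209/140, 54699/700, 2819/20]
= [201, 78, 141]

query (0,2) [L1,L2,L3,L4,L6,L7] — begin 0,0,0
after L1 α=1/3: [13, 82, 50]
after L2 α=1/4: [69/2, 423/4, 333/4]
after L3 α=1/2: [199/4, 1415/8, 381/8]
after L4 α=2/3: [943/12, 1895/24, 2461/24]
after L6 α=1/2: [2887/24, 4559/48, 6853/48]
after L7 α=1/2: [5575/48, 10847/96, 15013/96]
rounded: [116, 113, 156]

at x=0,y=1 over L1,L2,L3,L4,L6,L7:
after L1 α=0: [0, 0, 0]
after L2 α=1/2: [65, 34, 17/2]
after L3 α=2/3: [265/3, 280/3, 287/2]
after L4 α=0: [265/3, 280/3, 287/2]
after L6 α=1/2: [601/6, 997/6, 687/4]
after L7 α=1: [66, 144, 253]
rounded: [66, 144, 253]


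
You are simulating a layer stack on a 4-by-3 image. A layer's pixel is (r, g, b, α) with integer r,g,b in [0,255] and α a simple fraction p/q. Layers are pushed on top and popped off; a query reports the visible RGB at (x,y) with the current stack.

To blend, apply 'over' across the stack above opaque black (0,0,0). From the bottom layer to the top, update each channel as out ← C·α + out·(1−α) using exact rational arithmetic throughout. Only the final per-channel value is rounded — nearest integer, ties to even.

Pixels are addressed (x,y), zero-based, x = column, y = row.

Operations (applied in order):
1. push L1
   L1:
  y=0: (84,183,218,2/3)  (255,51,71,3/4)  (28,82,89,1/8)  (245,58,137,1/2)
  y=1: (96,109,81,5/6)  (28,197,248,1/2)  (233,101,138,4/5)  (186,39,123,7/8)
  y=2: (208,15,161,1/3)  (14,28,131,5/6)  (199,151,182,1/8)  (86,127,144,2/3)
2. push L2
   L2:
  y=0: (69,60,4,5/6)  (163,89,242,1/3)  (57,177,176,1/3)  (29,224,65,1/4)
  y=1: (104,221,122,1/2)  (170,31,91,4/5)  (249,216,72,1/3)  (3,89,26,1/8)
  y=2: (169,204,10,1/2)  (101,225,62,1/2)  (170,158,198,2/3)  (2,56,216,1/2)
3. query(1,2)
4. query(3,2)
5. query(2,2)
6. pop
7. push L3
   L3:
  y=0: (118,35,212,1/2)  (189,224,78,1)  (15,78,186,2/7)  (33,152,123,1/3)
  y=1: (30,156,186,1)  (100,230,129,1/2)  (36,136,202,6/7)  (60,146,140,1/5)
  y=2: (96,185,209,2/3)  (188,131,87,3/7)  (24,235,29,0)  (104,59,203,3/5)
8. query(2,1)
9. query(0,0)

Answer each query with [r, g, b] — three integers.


(1,2) stack=L1,L2; from [0,0,0]:
L1 α=5/6: [35/3, 70/3, 655/6]
L2 α=1/2: [169/3, 745/6, 1027/12]
rounded: [56, 124, 86]

query (3,2) [L1,L2] — begin 0,0,0
+L1 (α=2/3) → [172/3, 254/3, 96]
+L2 (α=1/2) → [89/3, 211/3, 156]
rounded: [30, 70, 156]

(2,2) stack=L1,L2; from [0,0,0]:
after L1 α=1/8: [199/8, 151/8, 91/4]
after L2 α=2/3: [973/8, 893/8, 1675/12]
rounded: [122, 112, 140]

query (2,1) [L1,L3] — begin 0,0,0
L1 α=4/5: [932/5, 404/5, 552/5]
L3 α=6/7: [2012/35, 4484/35, 6612/35]
= [57, 128, 189]

query (0,0) [L1,L3] — begin 0,0,0
after L1 α=2/3: [56, 122, 436/3]
after L3 α=1/2: [87, 157/2, 536/3]
= [87, 78, 179]


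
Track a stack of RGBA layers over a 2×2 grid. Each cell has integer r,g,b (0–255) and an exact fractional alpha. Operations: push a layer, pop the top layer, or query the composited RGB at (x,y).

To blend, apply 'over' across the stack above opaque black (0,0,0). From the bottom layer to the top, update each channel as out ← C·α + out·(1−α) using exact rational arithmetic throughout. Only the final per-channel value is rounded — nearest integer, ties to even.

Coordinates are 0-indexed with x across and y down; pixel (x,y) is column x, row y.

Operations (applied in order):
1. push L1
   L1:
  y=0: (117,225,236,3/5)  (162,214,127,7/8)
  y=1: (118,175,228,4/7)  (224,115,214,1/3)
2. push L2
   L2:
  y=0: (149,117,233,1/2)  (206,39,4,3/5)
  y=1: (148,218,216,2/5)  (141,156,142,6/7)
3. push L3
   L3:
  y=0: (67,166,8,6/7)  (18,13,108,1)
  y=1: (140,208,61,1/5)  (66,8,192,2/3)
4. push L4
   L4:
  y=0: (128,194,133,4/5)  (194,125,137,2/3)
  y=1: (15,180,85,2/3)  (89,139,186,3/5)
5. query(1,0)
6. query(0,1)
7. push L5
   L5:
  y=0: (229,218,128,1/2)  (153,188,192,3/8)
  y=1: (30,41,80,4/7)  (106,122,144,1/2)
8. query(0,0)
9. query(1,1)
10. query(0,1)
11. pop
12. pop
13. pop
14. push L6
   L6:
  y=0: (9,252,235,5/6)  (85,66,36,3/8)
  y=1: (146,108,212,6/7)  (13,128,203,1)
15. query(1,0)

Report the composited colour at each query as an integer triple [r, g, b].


query (1,0) [L1,L2,L3,L4] — begin 0,0,0
after L1 α=7/8: [567/4, 749/4, 889/8]
after L2 α=3/5: [1803/10, 983/10, 937/20]
after L3 α=1: [18, 13, 108]
after L4 α=2/3: [406/3, 263/3, 382/3]
= [135, 88, 127]

at x=0,y=1 over L1,L2,L3,L4:
after L1 α=4/7: [472/7, 100, 912/7]
after L2 α=2/5: [3488/35, 736/5, 1152/7]
after L3 α=1/5: [18852/175, 3984/25, 1007/7]
after L4 α=2/3: [8034/175, 4328/25, 2197/21]
rounded: [46, 173, 105]

at x=0,y=0 over L1,L2,L3,L4,L5:
after L1 α=3/5: [351/5, 135, 708/5]
after L2 α=1/2: [548/5, 126, 1873/10]
after L3 α=6/7: [2558/35, 1122/7, 2353/70]
after L4 α=4/5: [20478/175, 6554/35, 39593/350]
after L5 α=1/2: [60553/350, 7092/35, 84393/700]
→ [173, 203, 121]

(1,1) stack=L1,L2,L3,L4,L5; from [0,0,0]:
L1 α=1/3: [224/3, 115/3, 214/3]
L2 α=6/7: [2762/21, 2923/21, 2770/21]
L3 α=2/3: [5534/63, 3259/63, 10834/63]
L4 α=3/5: [27889/315, 32789/315, 56822/315]
L5 α=1/2: [61279/630, 71219/630, 51091/315]
= [97, 113, 162]

(0,1) stack=L1,L2,L3,L4,L5; from [0,0,0]:
L1 α=4/7: [472/7, 100, 912/7]
L2 α=2/5: [3488/35, 736/5, 1152/7]
L3 α=1/5: [18852/175, 3984/25, 1007/7]
L4 α=2/3: [8034/175, 4328/25, 2197/21]
L5 α=4/7: [45102/1225, 17084/175, 4437/49]
→ [37, 98, 91]

query (1,0) [L1,L2,L6] — begin 0,0,0
after L1 α=7/8: [567/4, 749/4, 889/8]
after L2 α=3/5: [1803/10, 983/10, 937/20]
after L6 α=3/8: [2313/16, 1379/16, 1369/32]
= [145, 86, 43]


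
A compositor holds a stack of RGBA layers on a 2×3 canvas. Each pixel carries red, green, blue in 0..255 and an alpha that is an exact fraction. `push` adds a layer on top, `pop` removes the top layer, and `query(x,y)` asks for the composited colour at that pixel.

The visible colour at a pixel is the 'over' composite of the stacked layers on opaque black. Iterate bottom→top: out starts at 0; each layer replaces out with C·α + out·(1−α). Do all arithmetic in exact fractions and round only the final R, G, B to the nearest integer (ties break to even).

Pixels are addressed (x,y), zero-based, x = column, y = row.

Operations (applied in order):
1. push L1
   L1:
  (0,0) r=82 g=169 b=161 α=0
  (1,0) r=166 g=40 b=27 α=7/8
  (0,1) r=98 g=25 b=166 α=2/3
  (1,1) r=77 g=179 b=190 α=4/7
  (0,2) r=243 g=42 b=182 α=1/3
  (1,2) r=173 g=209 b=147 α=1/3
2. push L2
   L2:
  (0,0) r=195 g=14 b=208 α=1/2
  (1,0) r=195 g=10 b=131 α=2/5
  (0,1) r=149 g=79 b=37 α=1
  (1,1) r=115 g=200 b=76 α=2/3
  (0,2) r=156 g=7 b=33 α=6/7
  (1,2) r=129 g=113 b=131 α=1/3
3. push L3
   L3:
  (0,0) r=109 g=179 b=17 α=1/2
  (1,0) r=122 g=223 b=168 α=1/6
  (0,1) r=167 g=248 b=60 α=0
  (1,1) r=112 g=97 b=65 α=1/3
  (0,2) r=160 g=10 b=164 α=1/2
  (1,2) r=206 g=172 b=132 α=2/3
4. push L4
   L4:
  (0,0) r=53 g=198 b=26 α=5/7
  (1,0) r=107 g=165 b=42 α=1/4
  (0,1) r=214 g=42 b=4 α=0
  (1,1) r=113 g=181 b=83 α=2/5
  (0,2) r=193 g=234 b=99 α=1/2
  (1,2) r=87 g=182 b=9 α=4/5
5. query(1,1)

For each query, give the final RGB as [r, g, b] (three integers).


at x=1,y=1 over L1,L2,L3,L4:
+L1 (α=4/7) → [44, 716/7, 760/7]
+L2 (α=2/3) → [274/3, 1172/7, 608/7]
+L3 (α=1/3) → [884/9, 3023/21, 557/7]
+L4 (α=2/5) → [1562/15, 5557/35, 2833/35]
= [104, 159, 81]


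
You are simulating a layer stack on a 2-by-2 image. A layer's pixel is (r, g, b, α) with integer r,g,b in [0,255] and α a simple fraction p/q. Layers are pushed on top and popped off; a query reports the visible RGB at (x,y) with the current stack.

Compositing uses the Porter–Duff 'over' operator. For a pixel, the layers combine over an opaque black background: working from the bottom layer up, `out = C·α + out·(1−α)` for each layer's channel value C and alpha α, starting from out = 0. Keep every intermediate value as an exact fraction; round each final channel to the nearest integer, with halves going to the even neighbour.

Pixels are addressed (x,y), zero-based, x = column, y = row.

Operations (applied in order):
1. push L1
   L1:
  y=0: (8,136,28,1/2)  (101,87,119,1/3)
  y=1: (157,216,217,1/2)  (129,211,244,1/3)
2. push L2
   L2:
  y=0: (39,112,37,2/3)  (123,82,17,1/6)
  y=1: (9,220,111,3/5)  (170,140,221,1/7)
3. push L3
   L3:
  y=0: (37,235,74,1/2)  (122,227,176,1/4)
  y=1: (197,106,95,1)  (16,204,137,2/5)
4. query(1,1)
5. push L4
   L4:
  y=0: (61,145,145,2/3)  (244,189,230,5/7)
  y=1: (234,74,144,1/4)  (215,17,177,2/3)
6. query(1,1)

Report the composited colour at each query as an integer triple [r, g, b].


(1,1) stack=L1,L2,L3; from [0,0,0]:
L1 α=1/3: [43, 211/3, 244/3]
L2 α=1/7: [428/7, 562/7, 709/7]
L3 α=2/5: [1508/35, 4542/35, 809/7]
→ [43, 130, 116]

query (1,1) [L1,L2,L3,L4] — begin 0,0,0
after L1 α=1/3: [43, 211/3, 244/3]
after L2 α=1/7: [428/7, 562/7, 709/7]
after L3 α=2/5: [1508/35, 4542/35, 809/7]
after L4 α=2/3: [16558/105, 5732/105, 3287/21]
= [158, 55, 157]


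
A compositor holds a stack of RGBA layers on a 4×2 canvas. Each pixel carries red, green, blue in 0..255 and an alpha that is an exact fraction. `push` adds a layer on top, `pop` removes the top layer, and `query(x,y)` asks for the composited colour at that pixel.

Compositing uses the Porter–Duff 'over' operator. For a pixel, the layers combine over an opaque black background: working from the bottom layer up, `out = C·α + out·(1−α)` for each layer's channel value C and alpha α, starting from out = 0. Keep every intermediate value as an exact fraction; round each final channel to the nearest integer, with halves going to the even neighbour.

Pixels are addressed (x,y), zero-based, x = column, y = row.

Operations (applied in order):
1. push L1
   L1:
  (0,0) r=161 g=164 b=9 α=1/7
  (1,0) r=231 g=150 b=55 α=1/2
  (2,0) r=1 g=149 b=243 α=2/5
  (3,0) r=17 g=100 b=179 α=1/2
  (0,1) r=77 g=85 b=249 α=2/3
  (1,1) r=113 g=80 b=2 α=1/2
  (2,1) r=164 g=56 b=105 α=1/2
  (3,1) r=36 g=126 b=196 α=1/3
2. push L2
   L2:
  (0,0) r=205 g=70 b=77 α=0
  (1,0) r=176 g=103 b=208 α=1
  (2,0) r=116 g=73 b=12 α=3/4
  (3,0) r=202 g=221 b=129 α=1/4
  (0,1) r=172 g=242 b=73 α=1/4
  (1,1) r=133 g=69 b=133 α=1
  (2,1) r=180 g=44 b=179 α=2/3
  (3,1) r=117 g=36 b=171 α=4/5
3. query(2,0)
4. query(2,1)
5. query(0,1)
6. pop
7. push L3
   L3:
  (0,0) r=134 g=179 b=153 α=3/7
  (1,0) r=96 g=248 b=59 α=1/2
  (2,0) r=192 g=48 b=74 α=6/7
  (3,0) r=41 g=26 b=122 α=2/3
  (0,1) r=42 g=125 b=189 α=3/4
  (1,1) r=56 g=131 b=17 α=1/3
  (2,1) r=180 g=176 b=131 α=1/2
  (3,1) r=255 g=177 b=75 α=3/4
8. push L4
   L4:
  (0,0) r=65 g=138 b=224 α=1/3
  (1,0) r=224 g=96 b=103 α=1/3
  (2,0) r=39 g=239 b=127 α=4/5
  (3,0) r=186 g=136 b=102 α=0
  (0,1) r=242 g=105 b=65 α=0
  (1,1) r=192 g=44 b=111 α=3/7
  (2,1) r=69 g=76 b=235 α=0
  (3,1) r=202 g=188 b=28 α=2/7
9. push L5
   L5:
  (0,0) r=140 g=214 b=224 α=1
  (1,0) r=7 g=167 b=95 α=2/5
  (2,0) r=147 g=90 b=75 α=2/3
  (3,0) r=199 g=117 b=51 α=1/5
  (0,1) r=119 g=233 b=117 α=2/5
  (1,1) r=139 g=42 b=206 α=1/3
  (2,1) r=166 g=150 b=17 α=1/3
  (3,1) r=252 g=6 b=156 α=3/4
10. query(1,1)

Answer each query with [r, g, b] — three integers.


(2,0) stack=L1,L2; from [0,0,0]:
after L1 α=2/5: [2/5, 298/5, 486/5]
after L2 α=3/4: [871/10, 1393/20, 333/10]
rounded: [87, 70, 33]

query (2,1) [L1,L2] — begin 0,0,0
L1 α=1/2: [82, 28, 105/2]
L2 α=2/3: [442/3, 116/3, 821/6]
→ [147, 39, 137]

query (0,1) [L1,L2] — begin 0,0,0
L1 α=2/3: [154/3, 170/3, 166]
L2 α=1/4: [163/2, 103, 571/4]
rounded: [82, 103, 143]

query (1,1) [L1,L3,L4,L5] — begin 0,0,0
+L1 (α=1/2) → [113/2, 40, 1]
+L3 (α=1/3) → [169/3, 211/3, 19/3]
+L4 (α=3/7) → [2404/21, 1240/21, 1075/21]
+L5 (α=1/3) → [7727/63, 3362/63, 6476/63]
= [123, 53, 103]


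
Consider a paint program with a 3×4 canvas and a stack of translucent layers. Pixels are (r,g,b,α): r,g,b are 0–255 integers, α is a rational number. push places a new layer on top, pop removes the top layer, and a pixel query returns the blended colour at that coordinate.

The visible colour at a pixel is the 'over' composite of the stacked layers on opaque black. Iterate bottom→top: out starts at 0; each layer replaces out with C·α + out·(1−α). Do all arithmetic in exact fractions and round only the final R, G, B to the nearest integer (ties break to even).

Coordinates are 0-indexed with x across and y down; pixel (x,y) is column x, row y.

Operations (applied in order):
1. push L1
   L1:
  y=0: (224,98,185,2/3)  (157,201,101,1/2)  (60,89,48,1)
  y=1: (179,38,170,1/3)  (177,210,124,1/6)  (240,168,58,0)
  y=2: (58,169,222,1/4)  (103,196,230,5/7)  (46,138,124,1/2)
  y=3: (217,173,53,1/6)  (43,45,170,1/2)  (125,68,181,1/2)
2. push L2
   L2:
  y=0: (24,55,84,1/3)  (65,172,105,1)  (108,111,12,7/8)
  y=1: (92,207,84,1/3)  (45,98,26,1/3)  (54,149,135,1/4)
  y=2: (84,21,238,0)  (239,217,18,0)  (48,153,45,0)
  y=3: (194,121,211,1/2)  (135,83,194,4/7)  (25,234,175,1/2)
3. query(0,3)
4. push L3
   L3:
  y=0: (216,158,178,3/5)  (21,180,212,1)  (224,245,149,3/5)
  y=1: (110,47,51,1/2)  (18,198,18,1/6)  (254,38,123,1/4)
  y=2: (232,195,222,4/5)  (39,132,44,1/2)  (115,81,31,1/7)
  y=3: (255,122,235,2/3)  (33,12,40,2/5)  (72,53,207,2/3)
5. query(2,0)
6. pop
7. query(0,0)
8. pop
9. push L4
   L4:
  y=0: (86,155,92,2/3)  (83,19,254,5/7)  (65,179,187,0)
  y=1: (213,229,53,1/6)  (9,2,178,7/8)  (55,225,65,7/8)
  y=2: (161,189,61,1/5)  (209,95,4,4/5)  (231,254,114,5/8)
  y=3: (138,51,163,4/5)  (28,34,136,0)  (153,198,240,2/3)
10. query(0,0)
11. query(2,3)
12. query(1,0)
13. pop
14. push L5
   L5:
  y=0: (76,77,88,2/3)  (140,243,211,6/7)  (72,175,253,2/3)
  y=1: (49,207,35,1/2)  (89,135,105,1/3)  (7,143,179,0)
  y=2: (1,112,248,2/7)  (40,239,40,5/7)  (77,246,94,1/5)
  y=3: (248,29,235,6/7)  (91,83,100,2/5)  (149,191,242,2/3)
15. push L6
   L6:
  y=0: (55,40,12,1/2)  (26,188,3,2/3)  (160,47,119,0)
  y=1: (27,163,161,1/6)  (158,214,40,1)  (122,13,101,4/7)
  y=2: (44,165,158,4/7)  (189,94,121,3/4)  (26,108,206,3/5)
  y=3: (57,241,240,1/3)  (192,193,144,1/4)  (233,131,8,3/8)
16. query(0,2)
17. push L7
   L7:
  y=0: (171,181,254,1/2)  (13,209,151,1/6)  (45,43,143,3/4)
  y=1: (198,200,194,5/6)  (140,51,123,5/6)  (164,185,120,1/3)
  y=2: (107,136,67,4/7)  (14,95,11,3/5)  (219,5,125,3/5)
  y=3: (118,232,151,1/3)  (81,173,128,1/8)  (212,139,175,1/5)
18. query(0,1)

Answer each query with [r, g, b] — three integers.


at x=0,y=3 over L1,L2:
+L1 (α=1/6) → [217/6, 173/6, 53/6]
+L2 (α=1/2) → [1381/12, 899/12, 1319/12]
rounded: [115, 75, 110]

query (2,0) [L1,L2,L3] — begin 0,0,0
+L1 (α=1) → [60, 89, 48]
+L2 (α=7/8) → [102, 433/4, 33/2]
+L3 (α=3/5) → [876/5, 1903/10, 96]
rounded: [175, 190, 96]

at x=0,y=0 over L1,L2:
after L1 α=2/3: [448/3, 196/3, 370/3]
after L2 α=1/3: [968/9, 557/9, 992/9]
rounded: [108, 62, 110]

query (0,0) [L1,L4] — begin 0,0,0
after L1 α=2/3: [448/3, 196/3, 370/3]
after L4 α=2/3: [964/9, 1126/9, 922/9]
= [107, 125, 102]

(2,3) stack=L1,L4; from [0,0,0]:
L1 α=1/2: [125/2, 34, 181/2]
L4 α=2/3: [737/6, 430/3, 1141/6]
→ [123, 143, 190]

(1,0) stack=L1,L4; from [0,0,0]:
+L1 (α=1/2) → [157/2, 201/2, 101/2]
+L4 (α=5/7) → [572/7, 296/7, 1371/7]
rounded: [82, 42, 196]

(0,2) stack=L1,L5,L6; from [0,0,0]:
L1 α=1/4: [29/2, 169/4, 111/2]
L5 α=2/7: [149/14, 1741/28, 221/2]
L6 α=4/7: [2911/98, 23703/196, 1927/14]
rounded: [30, 121, 138]

(0,1) stack=L1,L5,L6,L7; from [0,0,0]:
after L1 α=1/3: [179/3, 38/3, 170/3]
after L5 α=1/2: [163/3, 659/6, 275/6]
after L6 α=1/6: [448/9, 4273/36, 2341/36]
after L7 α=5/6: [4679/27, 40273/216, 37261/216]
rounded: [173, 186, 173]


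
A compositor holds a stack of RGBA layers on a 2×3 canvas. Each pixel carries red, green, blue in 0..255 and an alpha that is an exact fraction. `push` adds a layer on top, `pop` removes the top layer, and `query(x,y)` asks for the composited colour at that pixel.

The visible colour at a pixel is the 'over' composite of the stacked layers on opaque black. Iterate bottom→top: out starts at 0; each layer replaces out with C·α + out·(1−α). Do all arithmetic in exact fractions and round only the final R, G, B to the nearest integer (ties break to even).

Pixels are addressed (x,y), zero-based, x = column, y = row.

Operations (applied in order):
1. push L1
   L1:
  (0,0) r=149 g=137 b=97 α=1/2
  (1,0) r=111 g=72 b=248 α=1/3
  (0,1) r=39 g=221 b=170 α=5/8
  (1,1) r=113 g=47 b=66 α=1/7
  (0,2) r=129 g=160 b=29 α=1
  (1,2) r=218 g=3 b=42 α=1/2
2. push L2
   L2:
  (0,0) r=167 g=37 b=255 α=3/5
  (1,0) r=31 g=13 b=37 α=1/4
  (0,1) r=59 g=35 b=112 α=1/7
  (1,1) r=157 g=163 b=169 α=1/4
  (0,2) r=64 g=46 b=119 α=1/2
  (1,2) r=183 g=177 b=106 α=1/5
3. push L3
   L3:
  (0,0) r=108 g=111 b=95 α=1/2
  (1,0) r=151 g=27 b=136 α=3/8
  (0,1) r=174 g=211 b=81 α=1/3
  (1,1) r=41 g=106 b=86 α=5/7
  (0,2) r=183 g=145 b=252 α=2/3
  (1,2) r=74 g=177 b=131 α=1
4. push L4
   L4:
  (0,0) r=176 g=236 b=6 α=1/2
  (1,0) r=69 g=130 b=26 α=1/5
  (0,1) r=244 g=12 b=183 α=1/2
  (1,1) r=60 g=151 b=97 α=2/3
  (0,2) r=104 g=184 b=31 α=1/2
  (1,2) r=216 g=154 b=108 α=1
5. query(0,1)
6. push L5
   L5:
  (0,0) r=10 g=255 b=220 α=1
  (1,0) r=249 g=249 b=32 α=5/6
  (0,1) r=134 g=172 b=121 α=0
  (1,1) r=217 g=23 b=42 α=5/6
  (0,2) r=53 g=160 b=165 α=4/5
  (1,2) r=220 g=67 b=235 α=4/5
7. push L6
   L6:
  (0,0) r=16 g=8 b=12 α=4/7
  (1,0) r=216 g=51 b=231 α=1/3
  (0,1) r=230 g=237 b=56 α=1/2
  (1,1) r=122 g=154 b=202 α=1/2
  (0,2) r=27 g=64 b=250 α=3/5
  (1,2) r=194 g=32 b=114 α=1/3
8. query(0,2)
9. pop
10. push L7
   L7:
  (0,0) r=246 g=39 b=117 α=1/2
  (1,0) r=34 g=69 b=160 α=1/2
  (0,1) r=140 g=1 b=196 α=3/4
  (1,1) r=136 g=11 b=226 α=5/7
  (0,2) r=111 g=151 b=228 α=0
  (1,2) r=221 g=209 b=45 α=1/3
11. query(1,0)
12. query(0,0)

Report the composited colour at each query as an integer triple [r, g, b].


at x=0,y=1 over L1,L2,L3,L4:
after L1 α=5/8: [195/8, 1105/8, 425/4]
after L2 α=1/7: [821/28, 3455/28, 1499/14]
after L3 α=1/3: [3257/42, 6409/42, 2066/21]
after L4 α=1/2: [13505/84, 6913/84, 5909/42]
= [161, 82, 141]

(0,2) stack=L1,L2,L3,L4,L5,L6; from [0,0,0]:
+L1 (α=1) → [129, 160, 29]
+L2 (α=1/2) → [193/2, 103, 74]
+L3 (α=2/3) → [925/6, 131, 578/3]
+L4 (α=1/2) → [1549/12, 315/2, 671/6]
+L5 (α=4/5) → [4093/60, 319/2, 4631/30]
+L6 (α=3/5) → [6523/150, 511/5, 15881/75]
= [43, 102, 212]

(1,0) stack=L1,L2,L3,L4,L5,L7; from [0,0,0]:
+L1 (α=1/3) → [37, 24, 248/3]
+L2 (α=1/4) → [71/2, 85/4, 285/4]
+L3 (α=3/8) → [1261/16, 749/32, 3057/32]
+L4 (α=1/5) → [1537/20, 1789/40, 653/8]
+L5 (α=5/6) → [26437/120, 51589/240, 1933/48]
+L7 (α=1/2) → [30517/240, 68149/480, 9613/96]
rounded: [127, 142, 100]

(0,0) stack=L1,L2,L3,L4,L5,L7; from [0,0,0]:
+L1 (α=1/2) → [149/2, 137/2, 97/2]
+L2 (α=3/5) → [130, 248/5, 862/5]
+L3 (α=1/2) → [119, 803/10, 1337/10]
+L4 (α=1/2) → [295/2, 3163/20, 1397/20]
+L5 (α=1) → [10, 255, 220]
+L7 (α=1/2) → [128, 147, 337/2]
= [128, 147, 168]


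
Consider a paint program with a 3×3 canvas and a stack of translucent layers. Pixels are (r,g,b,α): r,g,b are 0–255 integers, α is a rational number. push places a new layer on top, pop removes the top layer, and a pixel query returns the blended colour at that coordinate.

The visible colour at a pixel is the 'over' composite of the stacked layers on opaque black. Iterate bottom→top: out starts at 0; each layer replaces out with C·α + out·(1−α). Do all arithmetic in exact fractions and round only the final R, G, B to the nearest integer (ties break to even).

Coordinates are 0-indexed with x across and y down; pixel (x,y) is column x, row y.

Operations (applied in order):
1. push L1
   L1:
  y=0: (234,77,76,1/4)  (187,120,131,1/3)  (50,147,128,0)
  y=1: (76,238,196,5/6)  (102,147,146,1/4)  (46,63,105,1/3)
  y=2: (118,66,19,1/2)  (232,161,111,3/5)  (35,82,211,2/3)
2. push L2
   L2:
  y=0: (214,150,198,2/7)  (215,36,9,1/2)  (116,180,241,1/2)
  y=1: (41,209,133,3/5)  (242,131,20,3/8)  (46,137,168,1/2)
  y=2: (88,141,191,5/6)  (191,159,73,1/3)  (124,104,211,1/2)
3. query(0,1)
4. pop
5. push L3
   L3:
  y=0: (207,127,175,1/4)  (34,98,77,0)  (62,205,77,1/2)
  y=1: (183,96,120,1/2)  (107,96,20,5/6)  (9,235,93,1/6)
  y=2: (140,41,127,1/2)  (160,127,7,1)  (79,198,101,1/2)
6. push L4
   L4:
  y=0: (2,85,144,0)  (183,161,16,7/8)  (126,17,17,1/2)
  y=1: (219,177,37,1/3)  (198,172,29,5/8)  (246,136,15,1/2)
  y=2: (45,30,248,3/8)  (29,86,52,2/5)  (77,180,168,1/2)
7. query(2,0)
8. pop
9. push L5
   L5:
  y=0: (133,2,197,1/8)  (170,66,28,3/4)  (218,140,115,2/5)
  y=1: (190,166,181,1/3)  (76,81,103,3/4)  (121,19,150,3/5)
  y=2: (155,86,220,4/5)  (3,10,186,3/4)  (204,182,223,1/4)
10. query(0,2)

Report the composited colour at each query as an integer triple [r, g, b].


at x=0,y=1 over L1,L2:
after L1 α=5/6: [190/3, 595/3, 490/3]
after L2 α=3/5: [749/15, 3071/15, 2177/15]
rounded: [50, 205, 145]

at x=2,y=0 over L1,L3,L4:
+L1 (α=0) → [0, 0, 0]
+L3 (α=1/2) → [31, 205/2, 77/2]
+L4 (α=1/2) → [157/2, 239/4, 111/4]
= [78, 60, 28]

query (0,2) [L1,L3,L5] — begin 0,0,0
+L1 (α=1/2) → [59, 33, 19/2]
+L3 (α=1/2) → [199/2, 37, 273/4]
+L5 (α=4/5) → [1439/10, 381/5, 3793/20]
rounded: [144, 76, 190]


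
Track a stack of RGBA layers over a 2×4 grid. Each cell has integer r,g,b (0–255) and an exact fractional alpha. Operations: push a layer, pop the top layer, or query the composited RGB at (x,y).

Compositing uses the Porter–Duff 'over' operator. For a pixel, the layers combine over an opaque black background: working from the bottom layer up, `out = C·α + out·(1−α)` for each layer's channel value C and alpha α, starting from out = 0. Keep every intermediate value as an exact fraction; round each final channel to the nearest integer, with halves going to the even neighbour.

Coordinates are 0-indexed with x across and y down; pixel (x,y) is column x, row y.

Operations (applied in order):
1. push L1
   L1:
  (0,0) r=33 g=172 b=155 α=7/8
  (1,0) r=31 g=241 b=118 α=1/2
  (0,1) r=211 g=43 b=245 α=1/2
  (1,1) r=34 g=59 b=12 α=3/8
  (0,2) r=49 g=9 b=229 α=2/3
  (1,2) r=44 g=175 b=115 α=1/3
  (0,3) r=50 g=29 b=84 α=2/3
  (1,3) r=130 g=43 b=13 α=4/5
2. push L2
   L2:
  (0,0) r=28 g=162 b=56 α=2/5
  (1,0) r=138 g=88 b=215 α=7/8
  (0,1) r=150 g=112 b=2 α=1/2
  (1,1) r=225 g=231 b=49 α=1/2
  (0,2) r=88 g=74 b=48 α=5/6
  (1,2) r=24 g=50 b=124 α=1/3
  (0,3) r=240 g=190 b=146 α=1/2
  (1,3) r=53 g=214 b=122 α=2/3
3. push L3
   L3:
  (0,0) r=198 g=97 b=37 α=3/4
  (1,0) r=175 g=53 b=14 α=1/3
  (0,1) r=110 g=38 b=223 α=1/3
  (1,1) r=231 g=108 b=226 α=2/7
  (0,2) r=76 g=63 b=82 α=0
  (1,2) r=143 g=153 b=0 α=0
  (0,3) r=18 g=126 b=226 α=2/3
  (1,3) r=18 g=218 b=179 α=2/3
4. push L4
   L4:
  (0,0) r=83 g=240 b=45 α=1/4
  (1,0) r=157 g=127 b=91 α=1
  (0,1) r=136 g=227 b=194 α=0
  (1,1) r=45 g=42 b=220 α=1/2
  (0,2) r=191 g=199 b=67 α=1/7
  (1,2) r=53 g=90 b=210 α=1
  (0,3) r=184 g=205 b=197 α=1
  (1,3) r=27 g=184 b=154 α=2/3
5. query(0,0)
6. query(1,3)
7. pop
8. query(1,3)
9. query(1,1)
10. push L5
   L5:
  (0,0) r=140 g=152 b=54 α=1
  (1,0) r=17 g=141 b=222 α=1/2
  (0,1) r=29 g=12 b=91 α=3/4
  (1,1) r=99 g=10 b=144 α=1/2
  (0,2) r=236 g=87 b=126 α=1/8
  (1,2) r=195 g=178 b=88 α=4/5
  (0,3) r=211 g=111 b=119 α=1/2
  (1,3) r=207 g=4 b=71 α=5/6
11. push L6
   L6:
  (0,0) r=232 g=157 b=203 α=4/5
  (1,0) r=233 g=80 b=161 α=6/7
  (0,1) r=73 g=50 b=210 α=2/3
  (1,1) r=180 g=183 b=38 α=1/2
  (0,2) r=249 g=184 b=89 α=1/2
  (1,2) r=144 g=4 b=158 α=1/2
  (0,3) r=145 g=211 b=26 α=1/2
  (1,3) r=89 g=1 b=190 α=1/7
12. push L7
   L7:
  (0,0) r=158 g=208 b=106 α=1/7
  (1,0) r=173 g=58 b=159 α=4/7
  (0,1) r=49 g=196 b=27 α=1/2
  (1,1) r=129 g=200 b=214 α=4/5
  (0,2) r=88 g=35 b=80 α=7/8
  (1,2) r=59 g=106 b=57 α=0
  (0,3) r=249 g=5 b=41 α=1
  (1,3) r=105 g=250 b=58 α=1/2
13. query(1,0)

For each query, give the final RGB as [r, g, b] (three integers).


query (0,0) [L1,L2,L3,L4] — begin 0,0,0
+L1 (α=7/8) → [231/8, 301/2, 1085/8]
+L2 (α=2/5) → [1141/40, 1551/10, 4151/40]
+L3 (α=3/4) → [24901/160, 4461/40, 8591/160]
+L4 (α=1/4) → [87983/640, 22983/160, 32973/640]
= [137, 144, 52]

(1,3) stack=L1,L2,L3,L4; from [0,0,0]:
+L1 (α=4/5) → [104, 172/5, 52/5]
+L2 (α=2/3) → [70, 2312/15, 424/5]
+L3 (α=2/3) → [106/3, 8852/45, 738/5]
+L4 (α=2/3) → [268/9, 25412/135, 2278/15]
rounded: [30, 188, 152]

(1,3) stack=L1,L2,L3; from [0,0,0]:
L1 α=4/5: [104, 172/5, 52/5]
L2 α=2/3: [70, 2312/15, 424/5]
L3 α=2/3: [106/3, 8852/45, 738/5]
→ [35, 197, 148]

(1,1) stack=L1,L2,L3; from [0,0,0]:
+L1 (α=3/8) → [51/4, 177/8, 9/2]
+L2 (α=1/2) → [951/8, 2025/16, 107/4]
+L3 (α=2/7) → [8451/56, 13581/112, 2343/28]
= [151, 121, 84]

at x=1,y=0 over L1,L2,L3,L5,L6,L7:
L1 α=1/2: [31/2, 241/2, 59]
L2 α=7/8: [1963/16, 1473/16, 391/2]
L3 α=1/3: [1121/8, 1897/24, 135]
L5 α=1/2: [1257/16, 5281/48, 357/2]
L6 α=6/7: [3375/16, 28321/336, 327/2]
L7 α=4/7: [21197/112, 54305/784, 2253/14]
→ [189, 69, 161]


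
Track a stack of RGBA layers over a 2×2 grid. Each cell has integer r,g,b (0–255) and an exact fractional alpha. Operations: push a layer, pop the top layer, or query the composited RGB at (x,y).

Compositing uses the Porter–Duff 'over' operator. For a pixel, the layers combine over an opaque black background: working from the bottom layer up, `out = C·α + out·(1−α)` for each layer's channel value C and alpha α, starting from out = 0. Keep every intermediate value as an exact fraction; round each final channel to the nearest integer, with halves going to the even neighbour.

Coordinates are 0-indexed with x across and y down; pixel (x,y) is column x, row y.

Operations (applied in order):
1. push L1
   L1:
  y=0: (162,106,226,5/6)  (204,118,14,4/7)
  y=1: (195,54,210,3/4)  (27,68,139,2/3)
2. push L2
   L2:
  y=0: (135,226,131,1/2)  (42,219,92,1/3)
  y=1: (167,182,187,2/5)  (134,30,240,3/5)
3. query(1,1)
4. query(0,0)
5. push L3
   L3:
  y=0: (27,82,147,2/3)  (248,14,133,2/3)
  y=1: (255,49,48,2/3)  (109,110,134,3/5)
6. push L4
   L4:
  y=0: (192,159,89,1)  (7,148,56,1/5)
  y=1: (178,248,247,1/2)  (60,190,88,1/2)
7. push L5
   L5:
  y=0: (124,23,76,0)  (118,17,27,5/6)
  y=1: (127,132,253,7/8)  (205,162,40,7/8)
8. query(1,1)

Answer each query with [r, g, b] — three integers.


(1,1) stack=L1,L2; from [0,0,0]:
L1 α=2/3: [18, 136/3, 278/3]
L2 α=3/5: [438/5, 542/15, 2716/15]
= [88, 36, 181]

at x=0,y=0 over L1,L2:
+L1 (α=5/6) → [135, 265/3, 565/3]
+L2 (α=1/2) → [135, 943/6, 479/3]
= [135, 157, 160]

query (1,1) [L1,L2,L3,L4,L5] — begin 0,0,0
+L1 (α=2/3) → [18, 136/3, 278/3]
+L2 (α=3/5) → [438/5, 542/15, 2716/15]
+L3 (α=3/5) → [2511/25, 6034/75, 11462/75]
+L4 (α=1/2) → [4011/50, 10142/75, 9031/75]
+L5 (α=7/8) → [75761/400, 11899/75, 30031/600]
→ [189, 159, 50]
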